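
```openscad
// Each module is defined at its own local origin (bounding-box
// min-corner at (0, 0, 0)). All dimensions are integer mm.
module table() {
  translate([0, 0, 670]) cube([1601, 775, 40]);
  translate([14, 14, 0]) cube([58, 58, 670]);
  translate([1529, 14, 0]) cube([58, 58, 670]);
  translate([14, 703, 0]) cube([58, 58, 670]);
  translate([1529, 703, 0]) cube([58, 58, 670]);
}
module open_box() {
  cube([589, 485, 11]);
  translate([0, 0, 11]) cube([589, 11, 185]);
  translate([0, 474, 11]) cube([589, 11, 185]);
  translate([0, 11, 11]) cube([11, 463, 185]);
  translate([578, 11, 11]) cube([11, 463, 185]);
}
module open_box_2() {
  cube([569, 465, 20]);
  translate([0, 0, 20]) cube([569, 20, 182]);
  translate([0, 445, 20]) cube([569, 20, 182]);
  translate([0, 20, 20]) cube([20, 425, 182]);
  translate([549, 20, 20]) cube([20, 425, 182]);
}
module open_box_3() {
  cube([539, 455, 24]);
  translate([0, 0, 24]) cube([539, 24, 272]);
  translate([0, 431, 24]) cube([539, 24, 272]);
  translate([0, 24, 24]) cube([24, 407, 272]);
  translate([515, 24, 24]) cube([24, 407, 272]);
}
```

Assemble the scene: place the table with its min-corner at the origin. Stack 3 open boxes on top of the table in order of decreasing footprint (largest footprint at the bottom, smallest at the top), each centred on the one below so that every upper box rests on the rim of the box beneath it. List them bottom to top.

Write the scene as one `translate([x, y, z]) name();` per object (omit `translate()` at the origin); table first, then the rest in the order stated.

table();
translate([506, 145, 710]) open_box();
translate([516, 155, 906]) open_box_2();
translate([531, 160, 1108]) open_box_3();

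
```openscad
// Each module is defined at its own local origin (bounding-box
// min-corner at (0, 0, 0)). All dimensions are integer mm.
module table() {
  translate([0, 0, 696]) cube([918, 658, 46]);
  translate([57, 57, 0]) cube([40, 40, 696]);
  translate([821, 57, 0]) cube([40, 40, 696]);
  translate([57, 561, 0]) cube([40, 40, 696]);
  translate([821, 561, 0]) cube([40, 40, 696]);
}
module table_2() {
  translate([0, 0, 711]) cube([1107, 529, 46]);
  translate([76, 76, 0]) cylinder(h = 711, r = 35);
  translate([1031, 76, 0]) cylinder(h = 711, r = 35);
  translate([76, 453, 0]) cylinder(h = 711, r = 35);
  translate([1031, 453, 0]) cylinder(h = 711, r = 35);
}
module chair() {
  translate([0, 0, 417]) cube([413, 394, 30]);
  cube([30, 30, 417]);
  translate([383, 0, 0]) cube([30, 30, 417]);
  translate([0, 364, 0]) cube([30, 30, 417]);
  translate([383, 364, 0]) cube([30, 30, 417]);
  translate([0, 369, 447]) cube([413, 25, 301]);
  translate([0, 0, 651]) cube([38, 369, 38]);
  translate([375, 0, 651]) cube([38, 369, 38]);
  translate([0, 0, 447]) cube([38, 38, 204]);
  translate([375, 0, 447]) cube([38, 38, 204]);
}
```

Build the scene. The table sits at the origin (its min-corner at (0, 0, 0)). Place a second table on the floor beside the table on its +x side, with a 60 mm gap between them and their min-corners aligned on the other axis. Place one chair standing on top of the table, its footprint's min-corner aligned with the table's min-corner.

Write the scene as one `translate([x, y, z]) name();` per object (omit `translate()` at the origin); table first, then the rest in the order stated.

table();
translate([978, 0, 0]) table_2();
translate([0, 0, 742]) chair();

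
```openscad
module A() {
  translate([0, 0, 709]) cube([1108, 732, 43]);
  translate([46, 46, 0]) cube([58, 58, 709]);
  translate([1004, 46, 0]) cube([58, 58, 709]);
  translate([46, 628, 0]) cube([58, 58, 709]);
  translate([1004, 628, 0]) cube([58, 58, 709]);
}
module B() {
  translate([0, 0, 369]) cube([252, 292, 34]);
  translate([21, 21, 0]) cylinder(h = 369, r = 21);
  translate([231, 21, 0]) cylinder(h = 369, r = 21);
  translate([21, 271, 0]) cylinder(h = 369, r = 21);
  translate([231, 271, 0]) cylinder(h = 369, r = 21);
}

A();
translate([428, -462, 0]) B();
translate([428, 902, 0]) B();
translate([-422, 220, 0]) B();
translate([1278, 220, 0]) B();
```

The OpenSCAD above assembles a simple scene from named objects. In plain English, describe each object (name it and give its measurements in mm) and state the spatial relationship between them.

A is a rectangular dining table. The top is 1108×732×43 mm with its upper surface at z = 752 mm. It stands on four 58×58 mm square legs, each inset 46 mm from the nearest pair of top edges, running from the floor to the underside of the top.

B is a four-legged stool. The seat is a 252×292×34 mm slab whose top surface is at z = 403 mm; four round legs, each 42 mm in diameter, run from the floor (z = 0) to the underside of the seat, each leg's axis is inset half a diameter from the nearest pair of seat edges (so the leg's bounding box is flush with the corner).

Four stools sit around the table at the −y, +y, −x, +x sides.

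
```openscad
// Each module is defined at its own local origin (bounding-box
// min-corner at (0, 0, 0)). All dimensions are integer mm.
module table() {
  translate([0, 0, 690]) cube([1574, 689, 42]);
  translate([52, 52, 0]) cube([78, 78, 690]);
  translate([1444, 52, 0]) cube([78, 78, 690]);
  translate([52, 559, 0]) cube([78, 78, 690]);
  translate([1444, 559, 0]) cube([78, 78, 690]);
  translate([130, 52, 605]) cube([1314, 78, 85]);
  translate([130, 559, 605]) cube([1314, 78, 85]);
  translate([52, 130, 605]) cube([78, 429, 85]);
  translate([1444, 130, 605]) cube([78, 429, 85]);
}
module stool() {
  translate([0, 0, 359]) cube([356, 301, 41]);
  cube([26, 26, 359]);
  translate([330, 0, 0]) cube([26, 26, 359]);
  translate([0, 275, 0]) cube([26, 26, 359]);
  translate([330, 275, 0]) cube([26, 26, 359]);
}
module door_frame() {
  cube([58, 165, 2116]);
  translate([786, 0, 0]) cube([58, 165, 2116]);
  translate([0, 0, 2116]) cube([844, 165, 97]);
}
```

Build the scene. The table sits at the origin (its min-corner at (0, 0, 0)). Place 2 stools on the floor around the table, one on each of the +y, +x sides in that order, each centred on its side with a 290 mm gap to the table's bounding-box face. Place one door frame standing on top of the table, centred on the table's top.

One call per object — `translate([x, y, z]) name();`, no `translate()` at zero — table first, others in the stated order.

table();
translate([609, 979, 0]) stool();
translate([1864, 194, 0]) stool();
translate([365, 262, 732]) door_frame();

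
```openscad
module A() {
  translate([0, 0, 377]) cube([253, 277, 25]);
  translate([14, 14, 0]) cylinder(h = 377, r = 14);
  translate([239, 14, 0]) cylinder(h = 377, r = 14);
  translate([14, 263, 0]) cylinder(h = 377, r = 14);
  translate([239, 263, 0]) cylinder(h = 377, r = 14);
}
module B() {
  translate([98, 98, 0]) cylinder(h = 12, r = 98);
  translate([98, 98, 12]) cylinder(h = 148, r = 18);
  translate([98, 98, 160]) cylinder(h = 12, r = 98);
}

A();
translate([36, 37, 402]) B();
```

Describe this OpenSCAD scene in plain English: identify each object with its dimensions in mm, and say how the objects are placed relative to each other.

A is a four-legged stool. The seat is a 253×277×25 mm slab whose top surface is at z = 402 mm; four round legs, each 28 mm in diameter, run from the floor (z = 0) to the underside of the seat, each leg's axis is inset half a diameter from the nearest pair of seat edges (so the leg's bounding box is flush with the corner).

B is a spool: two coaxial disc flanges of radius 98 mm and thickness 12 mm, joined by a core cylinder of radius 18 mm and height 148 mm. The lower flange rests on z = 0 and the three cylinders share a vertical axis.

The spool is on top of the stool.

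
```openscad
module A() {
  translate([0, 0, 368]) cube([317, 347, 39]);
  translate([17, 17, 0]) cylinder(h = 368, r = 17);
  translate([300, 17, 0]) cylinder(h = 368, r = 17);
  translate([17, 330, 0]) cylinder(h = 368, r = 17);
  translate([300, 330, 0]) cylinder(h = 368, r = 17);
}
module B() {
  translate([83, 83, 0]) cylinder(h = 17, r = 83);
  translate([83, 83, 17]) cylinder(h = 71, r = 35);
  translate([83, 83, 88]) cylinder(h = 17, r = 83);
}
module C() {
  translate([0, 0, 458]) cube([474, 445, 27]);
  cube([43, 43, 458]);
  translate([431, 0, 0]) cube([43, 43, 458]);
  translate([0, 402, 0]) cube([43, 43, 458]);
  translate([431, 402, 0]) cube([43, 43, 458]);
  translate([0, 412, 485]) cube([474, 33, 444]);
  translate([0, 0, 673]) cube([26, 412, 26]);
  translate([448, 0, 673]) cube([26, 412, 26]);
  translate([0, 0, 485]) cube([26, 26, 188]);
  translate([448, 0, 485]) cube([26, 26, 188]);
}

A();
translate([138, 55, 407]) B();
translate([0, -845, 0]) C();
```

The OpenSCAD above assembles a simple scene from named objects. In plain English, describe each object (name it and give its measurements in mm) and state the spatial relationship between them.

A is a four-legged stool. The seat is a 317×347×39 mm slab whose top surface is at z = 407 mm; four round legs, each 34 mm in diameter, run from the floor (z = 0) to the underside of the seat, each leg's axis is inset half a diameter from the nearest pair of seat edges (so the leg's bounding box is flush with the corner).

B is a spool: two coaxial disc flanges of radius 83 mm and thickness 17 mm, joined by a core cylinder of radius 35 mm and height 71 mm. The lower flange rests on z = 0 and the three cylinders share a vertical axis.

C is a chair: 474×445 mm seat, 27 mm thick, top at z = 485 mm, on four 43 mm square corner legs flush with the seat edges. A 33 mm thick backrest slab spans the full seat width, extending 444 mm above the seat top, its back face flush with the seat's +y edge. Two armrests of 26×26 mm section run along each side from the seat's front edge to the front of the backrest, top faces 214 mm above the seat top and outer faces flush with the seat's x-edges; a 26×26 mm post under the front of each armrest stands on the seat at the front corner.

The spool is on top of the stool. The chair is on the floor beside the stool on its −y side.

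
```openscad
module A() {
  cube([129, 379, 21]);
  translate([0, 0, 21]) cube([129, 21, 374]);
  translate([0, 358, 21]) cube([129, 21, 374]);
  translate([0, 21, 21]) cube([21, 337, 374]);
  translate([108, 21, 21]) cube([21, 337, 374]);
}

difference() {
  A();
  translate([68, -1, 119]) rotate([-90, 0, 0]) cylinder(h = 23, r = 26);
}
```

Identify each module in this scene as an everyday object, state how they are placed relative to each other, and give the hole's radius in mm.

A is an open box. The open box has a circular hole through its front wall. The hole's radius is 26 mm.

The subtracted cylinder has r = 26 mm.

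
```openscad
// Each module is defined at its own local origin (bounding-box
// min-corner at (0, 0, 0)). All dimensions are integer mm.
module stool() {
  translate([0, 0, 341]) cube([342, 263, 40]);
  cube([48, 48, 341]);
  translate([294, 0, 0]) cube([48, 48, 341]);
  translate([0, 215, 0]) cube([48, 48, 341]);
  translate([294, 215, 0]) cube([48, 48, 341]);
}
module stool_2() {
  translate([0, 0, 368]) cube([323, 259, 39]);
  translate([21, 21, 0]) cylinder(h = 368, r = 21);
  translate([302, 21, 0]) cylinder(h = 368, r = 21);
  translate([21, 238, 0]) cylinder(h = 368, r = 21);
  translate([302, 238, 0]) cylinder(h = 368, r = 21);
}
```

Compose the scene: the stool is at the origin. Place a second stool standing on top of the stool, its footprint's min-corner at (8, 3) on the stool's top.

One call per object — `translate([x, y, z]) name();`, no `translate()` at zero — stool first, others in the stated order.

stool();
translate([8, 3, 381]) stool_2();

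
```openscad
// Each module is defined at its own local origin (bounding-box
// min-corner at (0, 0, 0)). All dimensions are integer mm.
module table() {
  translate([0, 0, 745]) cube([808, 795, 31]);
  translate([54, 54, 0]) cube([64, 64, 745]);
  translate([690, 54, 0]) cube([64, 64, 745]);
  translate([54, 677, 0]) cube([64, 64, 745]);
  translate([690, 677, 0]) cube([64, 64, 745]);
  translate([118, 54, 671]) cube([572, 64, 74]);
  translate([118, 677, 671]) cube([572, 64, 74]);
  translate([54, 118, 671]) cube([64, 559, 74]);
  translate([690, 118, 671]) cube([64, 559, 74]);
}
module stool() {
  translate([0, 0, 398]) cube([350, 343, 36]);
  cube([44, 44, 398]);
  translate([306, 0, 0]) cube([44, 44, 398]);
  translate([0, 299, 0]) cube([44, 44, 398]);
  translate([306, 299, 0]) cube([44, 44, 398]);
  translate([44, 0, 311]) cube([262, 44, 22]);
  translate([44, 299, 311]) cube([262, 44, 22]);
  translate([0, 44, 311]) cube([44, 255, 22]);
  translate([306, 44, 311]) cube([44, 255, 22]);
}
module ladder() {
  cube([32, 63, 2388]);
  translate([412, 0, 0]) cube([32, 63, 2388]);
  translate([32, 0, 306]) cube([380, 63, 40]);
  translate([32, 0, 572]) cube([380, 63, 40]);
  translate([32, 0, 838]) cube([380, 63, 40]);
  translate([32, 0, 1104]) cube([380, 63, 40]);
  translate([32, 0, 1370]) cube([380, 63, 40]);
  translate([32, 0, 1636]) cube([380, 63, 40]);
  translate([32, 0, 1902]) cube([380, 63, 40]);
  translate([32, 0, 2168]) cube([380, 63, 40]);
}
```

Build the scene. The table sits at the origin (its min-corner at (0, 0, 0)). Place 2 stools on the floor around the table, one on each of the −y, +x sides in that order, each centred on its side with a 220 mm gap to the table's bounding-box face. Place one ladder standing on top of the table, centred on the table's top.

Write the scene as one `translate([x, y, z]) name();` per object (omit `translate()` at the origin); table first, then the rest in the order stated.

table();
translate([229, -563, 0]) stool();
translate([1028, 226, 0]) stool();
translate([182, 366, 776]) ladder();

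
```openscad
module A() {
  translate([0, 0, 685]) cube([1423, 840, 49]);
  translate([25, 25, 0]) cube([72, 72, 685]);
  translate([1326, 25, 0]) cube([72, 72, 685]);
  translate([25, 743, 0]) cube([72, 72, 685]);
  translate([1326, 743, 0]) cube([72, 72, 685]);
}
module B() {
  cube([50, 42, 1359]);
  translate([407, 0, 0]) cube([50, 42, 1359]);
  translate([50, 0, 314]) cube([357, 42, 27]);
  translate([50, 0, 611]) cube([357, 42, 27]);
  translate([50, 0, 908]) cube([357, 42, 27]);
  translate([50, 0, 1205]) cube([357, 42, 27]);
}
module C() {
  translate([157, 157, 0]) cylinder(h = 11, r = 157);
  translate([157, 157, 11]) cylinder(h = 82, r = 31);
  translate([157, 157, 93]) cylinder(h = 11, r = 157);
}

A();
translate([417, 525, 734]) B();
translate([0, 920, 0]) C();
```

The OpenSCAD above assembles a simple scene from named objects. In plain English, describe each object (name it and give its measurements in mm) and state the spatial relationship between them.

A is a table: top 1423 mm (x) × 840 mm (y), 49 mm thick, upper face at z = 734 mm, on four 72×72 mm square legs, each inset 25 mm from the nearest pair of top edges, running from z = 0 to the bottom of the top.

B is a straight ladder. Two 50×42 mm vertical rails, 1359 mm tall, stand 457 mm apart (outside-to-outside) with their front faces coplanar on the −y side. 4 rungs, each 42 mm deep and 27 mm tall, span between the inner faces of the rails, front faces flush with the rails. The lowest rung's underside is at z = 314 mm and rungs are spaced 297 mm apart (underside to underside).

C is a spool: two coaxial disc flanges of radius 157 mm and thickness 11 mm, joined by a core cylinder of radius 31 mm and height 82 mm. The lower flange rests on z = 0 and the three cylinders share a vertical axis.

The ladder is on top of the table. The spool is on the floor beside the table on its +y side.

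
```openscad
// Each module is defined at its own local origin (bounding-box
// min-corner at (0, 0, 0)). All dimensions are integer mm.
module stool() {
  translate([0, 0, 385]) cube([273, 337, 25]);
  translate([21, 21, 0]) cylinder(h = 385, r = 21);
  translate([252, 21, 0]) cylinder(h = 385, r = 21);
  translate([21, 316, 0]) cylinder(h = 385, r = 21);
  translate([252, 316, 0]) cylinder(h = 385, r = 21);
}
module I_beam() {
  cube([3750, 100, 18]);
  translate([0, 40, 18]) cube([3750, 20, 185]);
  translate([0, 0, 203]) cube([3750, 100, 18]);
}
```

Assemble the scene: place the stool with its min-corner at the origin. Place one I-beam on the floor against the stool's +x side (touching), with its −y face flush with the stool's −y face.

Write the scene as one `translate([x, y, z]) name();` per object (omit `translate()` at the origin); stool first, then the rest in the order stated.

stool();
translate([273, 0, 0]) I_beam();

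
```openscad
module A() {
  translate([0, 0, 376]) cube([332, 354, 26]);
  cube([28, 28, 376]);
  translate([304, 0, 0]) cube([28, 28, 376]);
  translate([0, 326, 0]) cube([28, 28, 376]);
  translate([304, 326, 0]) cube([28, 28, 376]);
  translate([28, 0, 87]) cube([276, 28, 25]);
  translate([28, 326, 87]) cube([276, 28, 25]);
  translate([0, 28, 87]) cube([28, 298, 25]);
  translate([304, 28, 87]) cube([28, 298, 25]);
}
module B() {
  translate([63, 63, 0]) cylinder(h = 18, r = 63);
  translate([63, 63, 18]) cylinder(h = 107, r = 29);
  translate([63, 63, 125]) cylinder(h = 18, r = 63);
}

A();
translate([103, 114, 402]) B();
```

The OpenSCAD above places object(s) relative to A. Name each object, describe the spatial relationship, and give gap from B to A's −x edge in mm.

A is a stool. B is a spool. The spool is on top of the stool, centred. The gap from the spool to the stool's −x edge is 103 mm.

The spool's min-x is at 103; the stool's min-x is 0; gap = 103 mm.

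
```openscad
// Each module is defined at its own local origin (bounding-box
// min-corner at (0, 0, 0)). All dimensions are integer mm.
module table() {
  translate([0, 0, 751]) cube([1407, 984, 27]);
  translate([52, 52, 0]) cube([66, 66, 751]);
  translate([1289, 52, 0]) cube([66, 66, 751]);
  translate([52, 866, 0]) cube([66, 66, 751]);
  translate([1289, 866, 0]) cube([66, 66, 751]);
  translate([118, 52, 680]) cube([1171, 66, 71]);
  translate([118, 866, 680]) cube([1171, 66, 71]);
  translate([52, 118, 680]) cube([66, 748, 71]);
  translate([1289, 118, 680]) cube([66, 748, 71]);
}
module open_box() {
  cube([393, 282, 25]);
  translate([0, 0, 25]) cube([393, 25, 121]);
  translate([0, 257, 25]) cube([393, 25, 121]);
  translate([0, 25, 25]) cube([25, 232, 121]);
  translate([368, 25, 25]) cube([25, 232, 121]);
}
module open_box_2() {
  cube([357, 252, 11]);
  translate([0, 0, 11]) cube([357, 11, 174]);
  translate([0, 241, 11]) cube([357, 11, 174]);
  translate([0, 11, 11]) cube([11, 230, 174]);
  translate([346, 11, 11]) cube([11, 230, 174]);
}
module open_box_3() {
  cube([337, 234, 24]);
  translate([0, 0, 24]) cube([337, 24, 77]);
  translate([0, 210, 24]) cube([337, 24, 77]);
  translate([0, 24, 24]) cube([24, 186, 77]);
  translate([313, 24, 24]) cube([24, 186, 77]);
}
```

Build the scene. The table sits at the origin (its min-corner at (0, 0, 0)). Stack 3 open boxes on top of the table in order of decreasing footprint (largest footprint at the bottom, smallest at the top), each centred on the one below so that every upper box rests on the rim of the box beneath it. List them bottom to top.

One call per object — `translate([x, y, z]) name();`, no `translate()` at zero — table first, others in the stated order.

table();
translate([507, 351, 778]) open_box();
translate([525, 366, 924]) open_box_2();
translate([535, 375, 1109]) open_box_3();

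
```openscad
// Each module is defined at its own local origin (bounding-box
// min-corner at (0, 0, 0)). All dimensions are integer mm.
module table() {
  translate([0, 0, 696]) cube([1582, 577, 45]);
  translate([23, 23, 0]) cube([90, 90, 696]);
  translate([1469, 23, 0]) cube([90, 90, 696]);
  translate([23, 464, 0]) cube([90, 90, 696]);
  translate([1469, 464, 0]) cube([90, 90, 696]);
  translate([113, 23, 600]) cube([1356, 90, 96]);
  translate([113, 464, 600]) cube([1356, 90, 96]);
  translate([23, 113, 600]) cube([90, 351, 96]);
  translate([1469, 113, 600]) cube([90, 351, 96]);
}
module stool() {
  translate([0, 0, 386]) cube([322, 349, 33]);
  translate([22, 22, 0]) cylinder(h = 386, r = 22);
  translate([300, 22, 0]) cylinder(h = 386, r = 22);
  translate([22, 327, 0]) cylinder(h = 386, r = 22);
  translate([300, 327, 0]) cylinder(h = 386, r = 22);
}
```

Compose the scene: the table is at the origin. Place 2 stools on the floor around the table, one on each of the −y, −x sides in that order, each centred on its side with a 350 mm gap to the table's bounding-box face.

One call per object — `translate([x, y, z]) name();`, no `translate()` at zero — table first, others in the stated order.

table();
translate([630, -699, 0]) stool();
translate([-672, 114, 0]) stool();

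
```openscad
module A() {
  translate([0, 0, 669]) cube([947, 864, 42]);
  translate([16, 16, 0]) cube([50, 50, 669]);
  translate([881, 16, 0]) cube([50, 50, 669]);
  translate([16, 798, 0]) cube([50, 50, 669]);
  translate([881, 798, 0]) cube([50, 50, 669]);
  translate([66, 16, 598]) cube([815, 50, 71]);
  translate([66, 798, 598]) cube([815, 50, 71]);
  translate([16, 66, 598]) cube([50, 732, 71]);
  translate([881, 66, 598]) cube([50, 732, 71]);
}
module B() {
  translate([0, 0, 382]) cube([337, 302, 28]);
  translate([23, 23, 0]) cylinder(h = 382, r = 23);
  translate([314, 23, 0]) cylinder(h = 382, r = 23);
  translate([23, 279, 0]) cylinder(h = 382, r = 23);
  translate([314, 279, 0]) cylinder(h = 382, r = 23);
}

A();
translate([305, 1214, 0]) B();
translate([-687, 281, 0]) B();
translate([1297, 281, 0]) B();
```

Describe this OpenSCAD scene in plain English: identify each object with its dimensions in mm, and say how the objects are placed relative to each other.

A is a table with a 947×864 mm rectangular top, 42 mm thick, top surface at z = 711 mm, supported by four 50×50 mm square legs, each inset 16 mm from the nearest pair of top edges, running from the floor. Four apron rails, 50 mm thick and 71 mm tall, run between adjacent legs with their top edges flush with the underside of the top and their outer faces flush with the legs' outer faces.

B is a four-legged stool. The seat is a 337×302×28 mm slab whose top surface is at z = 410 mm; four round legs, each 46 mm in diameter, run from the floor (z = 0) to the underside of the seat, each leg's axis is inset half a diameter from the nearest pair of seat edges (so the leg's bounding box is flush with the corner).

Three stools sit around the table at the +y, −x, +x sides.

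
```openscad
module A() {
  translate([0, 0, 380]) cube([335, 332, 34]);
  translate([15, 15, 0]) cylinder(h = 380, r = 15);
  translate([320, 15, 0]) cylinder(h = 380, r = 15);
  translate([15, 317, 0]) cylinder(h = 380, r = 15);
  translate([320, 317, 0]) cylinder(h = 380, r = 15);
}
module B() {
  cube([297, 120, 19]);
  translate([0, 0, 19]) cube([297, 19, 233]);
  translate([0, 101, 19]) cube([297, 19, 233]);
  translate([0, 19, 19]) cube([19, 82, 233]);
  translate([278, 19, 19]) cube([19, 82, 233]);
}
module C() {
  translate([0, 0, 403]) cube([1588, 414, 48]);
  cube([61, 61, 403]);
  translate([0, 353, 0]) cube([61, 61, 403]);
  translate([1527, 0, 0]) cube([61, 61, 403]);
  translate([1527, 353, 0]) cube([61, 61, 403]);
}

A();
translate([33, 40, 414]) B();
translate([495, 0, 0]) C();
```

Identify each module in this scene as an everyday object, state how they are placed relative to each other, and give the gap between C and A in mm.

A is a stool. B is an open box. C is a bench. The open box is on top of the stool. The bench is on the floor beside the stool on its +x side. The gap between the bench and the stool is 160 mm.

The bench's nearest face is 160 mm from the stool's +x face.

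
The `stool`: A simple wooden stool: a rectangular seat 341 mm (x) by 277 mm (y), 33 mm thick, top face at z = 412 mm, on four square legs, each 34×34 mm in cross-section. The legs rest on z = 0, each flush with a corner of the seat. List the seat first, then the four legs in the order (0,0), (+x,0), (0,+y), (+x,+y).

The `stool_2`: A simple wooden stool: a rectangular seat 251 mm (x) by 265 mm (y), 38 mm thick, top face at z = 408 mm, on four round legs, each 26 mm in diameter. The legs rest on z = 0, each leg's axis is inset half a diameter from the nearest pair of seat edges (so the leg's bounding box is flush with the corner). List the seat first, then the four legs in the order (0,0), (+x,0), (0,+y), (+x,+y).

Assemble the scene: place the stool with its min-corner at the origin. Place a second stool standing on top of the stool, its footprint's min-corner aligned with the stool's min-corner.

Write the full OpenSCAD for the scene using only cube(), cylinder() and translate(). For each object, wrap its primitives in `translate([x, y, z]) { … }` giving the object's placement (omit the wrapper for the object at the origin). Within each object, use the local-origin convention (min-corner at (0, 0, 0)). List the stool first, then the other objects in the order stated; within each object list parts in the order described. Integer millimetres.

translate([0, 0, 379]) cube([341, 277, 33]);
cube([34, 34, 379]);
translate([307, 0, 0]) cube([34, 34, 379]);
translate([0, 243, 0]) cube([34, 34, 379]);
translate([307, 243, 0]) cube([34, 34, 379]);
translate([0, 0, 412]) {
  translate([0, 0, 370]) cube([251, 265, 38]);
  translate([13, 13, 0]) cylinder(h = 370, r = 13);
  translate([238, 13, 0]) cylinder(h = 370, r = 13);
  translate([13, 252, 0]) cylinder(h = 370, r = 13);
  translate([238, 252, 0]) cylinder(h = 370, r = 13);
}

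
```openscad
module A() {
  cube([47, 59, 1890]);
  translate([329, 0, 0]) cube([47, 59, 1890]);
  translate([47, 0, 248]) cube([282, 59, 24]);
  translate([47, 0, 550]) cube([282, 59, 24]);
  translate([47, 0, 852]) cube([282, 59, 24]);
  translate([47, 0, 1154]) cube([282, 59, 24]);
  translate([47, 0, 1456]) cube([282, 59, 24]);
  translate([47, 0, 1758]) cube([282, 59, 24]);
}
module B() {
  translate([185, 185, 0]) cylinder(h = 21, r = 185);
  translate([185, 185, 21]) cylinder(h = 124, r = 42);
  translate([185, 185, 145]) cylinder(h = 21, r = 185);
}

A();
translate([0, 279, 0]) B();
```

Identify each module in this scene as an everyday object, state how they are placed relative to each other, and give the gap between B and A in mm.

A is a ladder. B is a spool. The spool is on the floor beside the ladder on its +y side. The gap between the spool and the ladder is 220 mm.

The spool's nearest face is 220 mm from the ladder's +y face.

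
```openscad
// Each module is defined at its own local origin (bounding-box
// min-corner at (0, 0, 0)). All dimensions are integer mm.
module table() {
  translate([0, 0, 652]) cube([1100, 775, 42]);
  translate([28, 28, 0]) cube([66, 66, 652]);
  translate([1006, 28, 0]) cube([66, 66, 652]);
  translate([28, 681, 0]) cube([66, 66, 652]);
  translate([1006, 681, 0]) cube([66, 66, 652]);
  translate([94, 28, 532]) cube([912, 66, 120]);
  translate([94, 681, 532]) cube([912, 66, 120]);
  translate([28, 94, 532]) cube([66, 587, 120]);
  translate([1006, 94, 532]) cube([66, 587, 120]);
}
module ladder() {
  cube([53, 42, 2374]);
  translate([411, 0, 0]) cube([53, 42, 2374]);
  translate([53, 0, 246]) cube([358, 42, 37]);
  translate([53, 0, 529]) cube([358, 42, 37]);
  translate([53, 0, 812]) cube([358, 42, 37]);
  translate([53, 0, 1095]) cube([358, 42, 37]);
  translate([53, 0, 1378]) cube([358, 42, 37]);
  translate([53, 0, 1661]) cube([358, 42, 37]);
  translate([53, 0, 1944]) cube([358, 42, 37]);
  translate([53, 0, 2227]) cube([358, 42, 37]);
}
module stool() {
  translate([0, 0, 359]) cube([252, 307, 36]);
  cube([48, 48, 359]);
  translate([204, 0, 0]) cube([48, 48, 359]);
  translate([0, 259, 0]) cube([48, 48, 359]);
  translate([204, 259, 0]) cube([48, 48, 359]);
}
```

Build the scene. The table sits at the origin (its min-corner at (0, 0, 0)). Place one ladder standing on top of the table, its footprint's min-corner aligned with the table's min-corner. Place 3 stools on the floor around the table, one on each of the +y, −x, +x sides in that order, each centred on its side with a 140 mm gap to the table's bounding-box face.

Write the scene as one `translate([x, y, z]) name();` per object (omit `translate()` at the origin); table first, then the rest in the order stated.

table();
translate([0, 0, 694]) ladder();
translate([424, 915, 0]) stool();
translate([-392, 234, 0]) stool();
translate([1240, 234, 0]) stool();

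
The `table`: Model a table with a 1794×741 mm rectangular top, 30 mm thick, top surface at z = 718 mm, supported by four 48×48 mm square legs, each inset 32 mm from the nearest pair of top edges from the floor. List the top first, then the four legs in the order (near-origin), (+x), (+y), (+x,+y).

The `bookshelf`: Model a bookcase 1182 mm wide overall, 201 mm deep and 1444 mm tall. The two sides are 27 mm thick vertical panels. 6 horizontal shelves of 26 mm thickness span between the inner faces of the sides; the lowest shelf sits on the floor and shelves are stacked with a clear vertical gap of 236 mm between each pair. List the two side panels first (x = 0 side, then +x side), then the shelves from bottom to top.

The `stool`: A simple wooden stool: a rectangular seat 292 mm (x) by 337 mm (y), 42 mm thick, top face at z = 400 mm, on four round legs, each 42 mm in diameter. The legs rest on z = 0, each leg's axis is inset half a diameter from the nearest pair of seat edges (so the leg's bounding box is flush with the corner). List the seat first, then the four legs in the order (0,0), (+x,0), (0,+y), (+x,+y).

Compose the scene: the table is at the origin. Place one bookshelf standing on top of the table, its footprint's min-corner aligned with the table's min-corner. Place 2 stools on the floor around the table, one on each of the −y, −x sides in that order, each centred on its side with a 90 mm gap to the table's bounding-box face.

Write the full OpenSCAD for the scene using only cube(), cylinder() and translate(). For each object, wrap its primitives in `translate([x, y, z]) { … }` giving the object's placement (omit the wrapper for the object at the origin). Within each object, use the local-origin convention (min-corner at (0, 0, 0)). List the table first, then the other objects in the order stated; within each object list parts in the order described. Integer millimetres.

translate([0, 0, 688]) cube([1794, 741, 30]);
translate([32, 32, 0]) cube([48, 48, 688]);
translate([1714, 32, 0]) cube([48, 48, 688]);
translate([32, 661, 0]) cube([48, 48, 688]);
translate([1714, 661, 0]) cube([48, 48, 688]);
translate([0, 0, 718]) {
  cube([27, 201, 1444]);
  translate([1155, 0, 0]) cube([27, 201, 1444]);
  translate([27, 0, 0]) cube([1128, 201, 26]);
  translate([27, 0, 262]) cube([1128, 201, 26]);
  translate([27, 0, 524]) cube([1128, 201, 26]);
  translate([27, 0, 786]) cube([1128, 201, 26]);
  translate([27, 0, 1048]) cube([1128, 201, 26]);
  translate([27, 0, 1310]) cube([1128, 201, 26]);
}
translate([751, -427, 0]) {
  translate([0, 0, 358]) cube([292, 337, 42]);
  translate([21, 21, 0]) cylinder(h = 358, r = 21);
  translate([271, 21, 0]) cylinder(h = 358, r = 21);
  translate([21, 316, 0]) cylinder(h = 358, r = 21);
  translate([271, 316, 0]) cylinder(h = 358, r = 21);
}
translate([-382, 202, 0]) {
  translate([0, 0, 358]) cube([292, 337, 42]);
  translate([21, 21, 0]) cylinder(h = 358, r = 21);
  translate([271, 21, 0]) cylinder(h = 358, r = 21);
  translate([21, 316, 0]) cylinder(h = 358, r = 21);
  translate([271, 316, 0]) cylinder(h = 358, r = 21);
}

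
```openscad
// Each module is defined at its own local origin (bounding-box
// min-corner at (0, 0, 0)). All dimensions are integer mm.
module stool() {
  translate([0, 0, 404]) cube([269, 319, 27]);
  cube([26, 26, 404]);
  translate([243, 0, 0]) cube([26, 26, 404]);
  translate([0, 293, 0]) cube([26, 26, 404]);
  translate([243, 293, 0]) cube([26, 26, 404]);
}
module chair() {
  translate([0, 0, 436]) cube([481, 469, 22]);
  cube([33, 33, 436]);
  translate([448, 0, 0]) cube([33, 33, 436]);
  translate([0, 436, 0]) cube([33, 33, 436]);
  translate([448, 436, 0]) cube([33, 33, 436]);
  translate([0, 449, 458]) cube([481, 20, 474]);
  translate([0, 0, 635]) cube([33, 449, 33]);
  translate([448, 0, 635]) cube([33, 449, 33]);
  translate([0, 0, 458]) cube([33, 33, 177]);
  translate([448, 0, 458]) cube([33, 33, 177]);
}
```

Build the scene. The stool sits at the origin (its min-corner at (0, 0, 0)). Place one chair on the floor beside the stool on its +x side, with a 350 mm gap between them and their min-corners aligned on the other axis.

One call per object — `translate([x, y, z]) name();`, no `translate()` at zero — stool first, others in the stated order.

stool();
translate([619, 0, 0]) chair();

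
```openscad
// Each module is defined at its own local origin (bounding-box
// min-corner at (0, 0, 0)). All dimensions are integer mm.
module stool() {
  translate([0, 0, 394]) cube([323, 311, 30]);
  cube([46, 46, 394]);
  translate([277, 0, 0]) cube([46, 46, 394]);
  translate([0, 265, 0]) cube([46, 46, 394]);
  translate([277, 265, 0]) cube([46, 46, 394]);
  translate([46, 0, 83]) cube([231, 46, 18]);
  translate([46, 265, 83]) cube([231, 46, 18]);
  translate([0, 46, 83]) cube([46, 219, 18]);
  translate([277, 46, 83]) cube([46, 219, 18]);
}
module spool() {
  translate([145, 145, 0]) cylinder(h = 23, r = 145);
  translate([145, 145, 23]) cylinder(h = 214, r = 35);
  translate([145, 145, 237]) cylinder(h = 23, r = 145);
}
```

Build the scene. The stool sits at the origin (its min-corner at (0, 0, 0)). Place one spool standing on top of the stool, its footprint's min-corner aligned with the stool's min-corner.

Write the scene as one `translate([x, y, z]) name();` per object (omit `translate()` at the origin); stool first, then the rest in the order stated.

stool();
translate([0, 0, 424]) spool();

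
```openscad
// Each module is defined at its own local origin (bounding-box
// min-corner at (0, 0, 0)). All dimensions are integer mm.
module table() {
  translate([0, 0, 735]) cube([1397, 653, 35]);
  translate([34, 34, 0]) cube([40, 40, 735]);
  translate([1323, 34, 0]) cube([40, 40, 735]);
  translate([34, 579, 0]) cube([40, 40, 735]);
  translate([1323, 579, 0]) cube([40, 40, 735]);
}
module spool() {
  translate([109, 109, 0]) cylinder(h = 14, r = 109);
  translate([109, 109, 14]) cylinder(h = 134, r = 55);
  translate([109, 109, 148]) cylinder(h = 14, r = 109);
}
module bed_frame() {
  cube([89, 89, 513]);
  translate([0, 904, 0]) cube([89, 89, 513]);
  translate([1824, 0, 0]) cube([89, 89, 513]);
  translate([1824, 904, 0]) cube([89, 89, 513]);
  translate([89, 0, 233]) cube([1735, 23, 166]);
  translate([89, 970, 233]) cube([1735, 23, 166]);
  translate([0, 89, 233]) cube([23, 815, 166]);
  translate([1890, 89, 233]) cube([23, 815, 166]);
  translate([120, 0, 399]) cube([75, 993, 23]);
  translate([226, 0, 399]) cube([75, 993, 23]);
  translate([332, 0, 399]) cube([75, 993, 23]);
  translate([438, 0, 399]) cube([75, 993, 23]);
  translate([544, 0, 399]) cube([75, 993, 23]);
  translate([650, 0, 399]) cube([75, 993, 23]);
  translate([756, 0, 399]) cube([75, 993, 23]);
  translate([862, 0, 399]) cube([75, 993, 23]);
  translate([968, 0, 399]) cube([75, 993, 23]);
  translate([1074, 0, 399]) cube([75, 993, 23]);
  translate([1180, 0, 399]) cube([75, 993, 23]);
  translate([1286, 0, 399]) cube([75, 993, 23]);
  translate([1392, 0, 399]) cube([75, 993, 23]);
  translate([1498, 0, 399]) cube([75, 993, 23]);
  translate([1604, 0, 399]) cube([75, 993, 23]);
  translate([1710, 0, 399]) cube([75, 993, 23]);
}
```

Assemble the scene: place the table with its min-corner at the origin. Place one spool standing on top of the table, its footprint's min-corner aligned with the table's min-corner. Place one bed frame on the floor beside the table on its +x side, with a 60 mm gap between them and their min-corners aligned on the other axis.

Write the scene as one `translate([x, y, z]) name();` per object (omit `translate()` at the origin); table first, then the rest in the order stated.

table();
translate([0, 0, 770]) spool();
translate([1457, 0, 0]) bed_frame();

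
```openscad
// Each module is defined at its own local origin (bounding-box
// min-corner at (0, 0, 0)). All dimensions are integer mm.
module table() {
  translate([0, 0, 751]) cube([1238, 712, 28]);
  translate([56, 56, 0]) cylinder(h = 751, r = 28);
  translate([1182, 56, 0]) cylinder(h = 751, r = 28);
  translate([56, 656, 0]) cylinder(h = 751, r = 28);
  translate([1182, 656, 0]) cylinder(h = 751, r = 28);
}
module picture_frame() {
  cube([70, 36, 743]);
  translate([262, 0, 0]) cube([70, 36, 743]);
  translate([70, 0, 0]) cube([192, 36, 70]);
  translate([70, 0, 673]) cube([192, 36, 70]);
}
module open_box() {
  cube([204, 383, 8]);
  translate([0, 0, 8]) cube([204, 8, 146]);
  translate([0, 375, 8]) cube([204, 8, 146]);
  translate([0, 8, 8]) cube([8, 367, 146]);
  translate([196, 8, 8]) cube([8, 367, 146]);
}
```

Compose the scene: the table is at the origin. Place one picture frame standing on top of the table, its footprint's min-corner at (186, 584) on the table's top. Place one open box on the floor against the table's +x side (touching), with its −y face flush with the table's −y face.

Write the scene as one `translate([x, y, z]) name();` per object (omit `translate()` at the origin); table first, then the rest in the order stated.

table();
translate([186, 584, 779]) picture_frame();
translate([1238, 0, 0]) open_box();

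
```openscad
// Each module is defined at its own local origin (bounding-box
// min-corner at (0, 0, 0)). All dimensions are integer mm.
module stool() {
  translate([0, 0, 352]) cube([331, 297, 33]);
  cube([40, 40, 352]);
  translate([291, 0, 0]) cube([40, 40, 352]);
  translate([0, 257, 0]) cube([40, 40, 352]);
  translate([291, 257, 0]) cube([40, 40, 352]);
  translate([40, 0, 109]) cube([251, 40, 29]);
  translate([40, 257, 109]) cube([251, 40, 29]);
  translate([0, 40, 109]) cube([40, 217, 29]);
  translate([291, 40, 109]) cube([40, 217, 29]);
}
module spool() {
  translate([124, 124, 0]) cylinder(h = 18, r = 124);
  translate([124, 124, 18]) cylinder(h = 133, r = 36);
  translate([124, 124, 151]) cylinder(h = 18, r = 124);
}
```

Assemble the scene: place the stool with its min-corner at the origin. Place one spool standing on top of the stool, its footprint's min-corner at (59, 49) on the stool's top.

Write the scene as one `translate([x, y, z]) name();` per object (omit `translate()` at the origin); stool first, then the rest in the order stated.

stool();
translate([59, 49, 385]) spool();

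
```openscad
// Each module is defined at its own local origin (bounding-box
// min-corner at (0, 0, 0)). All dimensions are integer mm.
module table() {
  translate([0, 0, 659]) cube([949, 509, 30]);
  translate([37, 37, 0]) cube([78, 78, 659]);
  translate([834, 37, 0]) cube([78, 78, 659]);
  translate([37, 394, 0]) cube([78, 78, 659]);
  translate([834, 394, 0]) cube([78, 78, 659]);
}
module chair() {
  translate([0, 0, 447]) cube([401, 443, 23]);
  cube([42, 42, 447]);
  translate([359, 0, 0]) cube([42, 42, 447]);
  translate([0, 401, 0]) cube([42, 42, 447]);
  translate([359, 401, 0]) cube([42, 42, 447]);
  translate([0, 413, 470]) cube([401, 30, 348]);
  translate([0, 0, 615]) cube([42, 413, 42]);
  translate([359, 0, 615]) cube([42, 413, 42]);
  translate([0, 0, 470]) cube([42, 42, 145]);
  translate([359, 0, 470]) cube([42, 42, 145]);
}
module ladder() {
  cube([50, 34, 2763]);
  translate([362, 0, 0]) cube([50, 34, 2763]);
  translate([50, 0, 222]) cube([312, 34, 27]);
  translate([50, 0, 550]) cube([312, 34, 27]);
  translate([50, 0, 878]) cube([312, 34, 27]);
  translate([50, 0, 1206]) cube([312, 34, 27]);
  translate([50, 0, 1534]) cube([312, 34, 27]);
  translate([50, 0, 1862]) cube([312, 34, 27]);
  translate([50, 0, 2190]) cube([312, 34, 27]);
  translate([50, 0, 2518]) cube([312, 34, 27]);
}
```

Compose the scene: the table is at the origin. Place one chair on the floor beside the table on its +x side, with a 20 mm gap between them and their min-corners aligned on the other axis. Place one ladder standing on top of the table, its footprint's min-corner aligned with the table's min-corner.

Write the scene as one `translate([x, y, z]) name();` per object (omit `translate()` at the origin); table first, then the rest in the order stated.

table();
translate([969, 0, 0]) chair();
translate([0, 0, 689]) ladder();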